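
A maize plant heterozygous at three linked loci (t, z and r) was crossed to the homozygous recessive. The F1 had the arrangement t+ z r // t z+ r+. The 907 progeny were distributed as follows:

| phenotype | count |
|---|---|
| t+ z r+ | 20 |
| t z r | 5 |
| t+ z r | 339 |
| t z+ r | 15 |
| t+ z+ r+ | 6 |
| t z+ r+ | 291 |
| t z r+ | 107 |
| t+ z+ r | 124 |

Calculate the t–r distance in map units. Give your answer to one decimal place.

5.1 map units

The two rarest classes, t z r and t+ z+ r+, are the double crossovers. Comparing them with the parentals, only the t allele has switched, so t is the middle locus and the order is z – t – r.
Crossovers in the t–r interval produce the single-crossover classes t+ z r+ and t z+ r (20 + 15 = 35) plus the double crossovers (11).
RF(t–r) = (35 + 11) / 907 = 46/907 = 0.0507 → 5.1 map units.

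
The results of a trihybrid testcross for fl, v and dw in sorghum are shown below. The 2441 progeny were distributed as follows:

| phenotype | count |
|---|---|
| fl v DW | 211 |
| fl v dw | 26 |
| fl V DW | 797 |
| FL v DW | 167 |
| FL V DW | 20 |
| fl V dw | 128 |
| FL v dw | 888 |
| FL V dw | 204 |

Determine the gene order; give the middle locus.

The two most frequent reciprocal classes, fl V DW and FL v dw, are the parental types, so the F1 was fl V DW / FL v dw.
The two rarest classes, FL V DW and fl v dw, are the double crossovers. Comparing them with the parentals, only the fl allele has switched, so fl is the middle locus and the order is dw – fl – v.

fl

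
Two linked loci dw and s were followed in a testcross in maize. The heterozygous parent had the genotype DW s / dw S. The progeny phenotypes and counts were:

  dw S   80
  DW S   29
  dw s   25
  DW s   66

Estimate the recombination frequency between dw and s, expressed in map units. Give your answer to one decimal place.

27.0 map units

The recombinant classes are DW S and dw s: 29 + 25 = 54.
Recombination frequency = 54/200 = 0.2700 ≈ 27.0%, i.e. 27.0 map units.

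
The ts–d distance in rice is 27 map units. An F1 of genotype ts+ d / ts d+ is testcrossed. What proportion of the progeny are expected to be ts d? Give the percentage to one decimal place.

13.5%

A map distance of 27 map units corresponds to a recombination frequency of 0.270.
The F1 is ts+ d / ts d+, so ts d is a recombinant gamete class with expected frequency r/2 = 0.270/2 = 0.1350.
That is 0.1350 = 13.5% of the progeny.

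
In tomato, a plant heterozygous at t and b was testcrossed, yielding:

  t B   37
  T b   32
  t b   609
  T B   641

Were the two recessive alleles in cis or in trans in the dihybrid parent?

The two most frequent classes are T B (641) and t b (609); these are the parental (non-recombinant) types.
So the F1 carried T B on one chromosome and t b on the other — the recessive alleles are on the same chromosome (cis / coupling).

cis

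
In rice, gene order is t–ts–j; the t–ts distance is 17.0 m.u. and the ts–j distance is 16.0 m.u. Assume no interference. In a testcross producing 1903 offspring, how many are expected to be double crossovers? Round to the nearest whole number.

52

Map distances give recombination frequencies of 0.170 and 0.160 for the two intervals.
With no interference, expected double-crossover frequency = 0.170 × 0.160 = 0.02720.
Expected number = 0.02720 × 1903 = 51.76 ≈ 52.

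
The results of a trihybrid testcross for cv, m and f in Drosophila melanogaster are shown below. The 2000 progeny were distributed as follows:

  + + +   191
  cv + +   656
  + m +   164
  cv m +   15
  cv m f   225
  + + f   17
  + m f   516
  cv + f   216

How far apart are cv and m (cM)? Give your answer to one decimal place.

22.4 cM

The two most frequent reciprocal classes, cv + + and + m f, are the parental types, so the F1 was cv + + / + m f.
The two rarest classes, cv m + and + + f, are the double crossovers. Comparing them with the parentals, only the m allele has switched, so m is the middle locus and the order is f – m – cv.
Crossovers in the m–cv interval produce the single-crossover classes + + + and cv m f (191 + 225 = 416) plus the double crossovers (32).
RF(m–cv) = (416 + 32) / 2000 = 448/2000 = 0.2240 → 22.4 cM.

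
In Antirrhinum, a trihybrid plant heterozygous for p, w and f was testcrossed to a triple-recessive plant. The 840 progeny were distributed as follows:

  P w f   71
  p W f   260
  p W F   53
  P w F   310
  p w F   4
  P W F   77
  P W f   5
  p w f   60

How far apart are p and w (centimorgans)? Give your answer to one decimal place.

The two most frequent reciprocal classes, P w F and p W f, are the parental types, so the F1 was P w F / p W f.
The two rarest classes, p w F and P W f, are the double crossovers. Comparing them with the parentals, only the p allele has switched, so p is the middle locus and the order is w – p – f.
Crossovers in the w–p interval produce the single-crossover classes P W F and p w f (77 + 60 = 137) plus the double crossovers (9).
RF(w–p) = (137 + 9) / 840 = 146/840 = 0.1738 → 17.4 centimorgans.

17.4 centimorgans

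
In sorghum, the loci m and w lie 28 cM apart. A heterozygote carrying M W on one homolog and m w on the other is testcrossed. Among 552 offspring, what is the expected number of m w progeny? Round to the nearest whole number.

A map distance of 28 cM corresponds to a recombination frequency of 0.280.
The F1 is M W / m w, so m w is a parental gamete class with expected frequency (1 − r)/2 = 0.720/2 = 0.3600.
Expected number = 0.3600 × 552 = 198.72 ≈ 199.

199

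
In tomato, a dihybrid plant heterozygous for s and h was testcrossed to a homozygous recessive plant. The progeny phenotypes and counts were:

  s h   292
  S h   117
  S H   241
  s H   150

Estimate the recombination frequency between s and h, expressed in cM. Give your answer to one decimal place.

The two most frequent classes, S H (241) and s h (292), are the parental types, so the F1 was S H / s h.
The recombinant classes are S h and s H: 117 + 150 = 267.
Recombination frequency = 267/800 = 0.3337 ≈ 33.4%, i.e. 33.4 cM.

33.4 cM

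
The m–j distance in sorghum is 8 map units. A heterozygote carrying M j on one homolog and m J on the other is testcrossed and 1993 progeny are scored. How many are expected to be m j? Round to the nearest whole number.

A map distance of 8 map units corresponds to a recombination frequency of 0.080.
The F1 is M j / m J, so m j is a recombinant gamete class with expected frequency r/2 = 0.080/2 = 0.0400.
Expected number = 0.0400 × 1993 = 79.72 ≈ 80.

80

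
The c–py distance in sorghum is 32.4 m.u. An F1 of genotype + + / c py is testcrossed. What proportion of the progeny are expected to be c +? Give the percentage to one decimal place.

16.2%

A map distance of 32.4 m.u. corresponds to a recombination frequency of 0.324.
The F1 is + + / c py, so c + is a recombinant gamete class with expected frequency r/2 = 0.324/2 = 0.1620.
That is 0.1620 = 16.2% of the progeny.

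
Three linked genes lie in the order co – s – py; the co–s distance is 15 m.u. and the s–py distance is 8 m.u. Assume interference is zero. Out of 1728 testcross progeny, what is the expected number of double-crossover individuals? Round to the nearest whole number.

21

Map distances give recombination frequencies of 0.150 and 0.080 for the two intervals.
With no interference, expected double-crossover frequency = 0.150 × 0.080 = 0.01200.
Expected number = 0.01200 × 1728 = 20.74 ≈ 21.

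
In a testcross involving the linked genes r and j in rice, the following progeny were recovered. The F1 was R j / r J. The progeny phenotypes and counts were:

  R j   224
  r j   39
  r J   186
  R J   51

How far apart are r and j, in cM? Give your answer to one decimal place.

The recombinant classes are R J and r j: 51 + 39 = 90.
Recombination frequency = 90/500 = 0.1800 ≈ 18.0%, i.e. 18.0 cM.

18.0 cM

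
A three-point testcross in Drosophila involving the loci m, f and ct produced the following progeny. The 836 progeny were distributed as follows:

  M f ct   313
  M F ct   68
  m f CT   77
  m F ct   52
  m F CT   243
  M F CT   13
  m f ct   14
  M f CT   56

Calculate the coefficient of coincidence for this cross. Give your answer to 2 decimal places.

0.97

The two most frequent reciprocal classes, M f ct and m F CT, are the parental types, so the F1 was M f ct / m F CT.
The two rarest classes, m f ct and M F CT, are the double crossovers. Comparing them with the parentals, only the m allele has switched, so m is the middle locus and the order is f – m – ct.
f–m: (145 + 27)/836 = 0.2057; m–ct: (108 + 27)/836 = 0.1615.
Expected DCO frequency = 0.2057 × 0.1615 ≈ 0.03322; observed = 27/836 ≈ 0.03230.
Coefficient of coincidence = 0.03230/0.03322 ≈ 0.97.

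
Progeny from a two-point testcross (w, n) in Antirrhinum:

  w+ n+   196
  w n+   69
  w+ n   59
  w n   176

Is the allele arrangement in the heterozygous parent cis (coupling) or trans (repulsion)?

The two most frequent classes are w+ n+ (196) and w n (176); these are the parental (non-recombinant) types.
So the F1 carried w+ n+ on one chromosome and w n on the other — the recessive alleles are on the same chromosome (cis / coupling).

cis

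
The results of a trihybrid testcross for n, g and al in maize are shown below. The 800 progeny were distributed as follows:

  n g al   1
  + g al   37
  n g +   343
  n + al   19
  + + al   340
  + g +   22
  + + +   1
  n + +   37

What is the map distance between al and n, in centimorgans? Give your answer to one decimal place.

5.4 centimorgans

The two most frequent reciprocal classes, + + al and n g +, are the parental types, so the F1 was + + al / n g +.
The two rarest classes, + + + and n g al, are the double crossovers. Comparing them with the parentals, only the al allele has switched, so al is the middle locus and the order is g – al – n.
Crossovers in the al–n interval produce the single-crossover classes n + al and + g + (19 + 22 = 41) plus the double crossovers (2).
RF(al–n) = (41 + 2) / 800 = 43/800 = 0.0537 → 5.4 centimorgans.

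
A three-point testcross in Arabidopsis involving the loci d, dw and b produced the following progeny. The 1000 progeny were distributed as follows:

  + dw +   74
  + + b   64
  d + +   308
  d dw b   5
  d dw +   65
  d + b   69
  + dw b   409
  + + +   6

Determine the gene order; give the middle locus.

d

The two most frequent reciprocal classes, + dw b and d + +, are the parental types, so the F1 was + dw b / d + +.
The two rarest classes, d dw b and + + +, are the double crossovers. Comparing them with the parentals, only the d allele has switched, so d is the middle locus and the order is dw – d – b.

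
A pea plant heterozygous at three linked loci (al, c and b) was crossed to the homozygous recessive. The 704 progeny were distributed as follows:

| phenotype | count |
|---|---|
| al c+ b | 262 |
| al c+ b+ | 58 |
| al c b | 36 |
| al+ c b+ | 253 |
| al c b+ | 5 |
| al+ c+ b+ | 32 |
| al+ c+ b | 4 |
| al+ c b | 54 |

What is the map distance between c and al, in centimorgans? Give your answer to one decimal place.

10.9 centimorgans

The two most frequent reciprocal classes, al c+ b and al+ c b+, are the parental types, so the F1 was al c+ b / al+ c b+.
The two rarest classes, al+ c+ b and al c b+, are the double crossovers. Comparing them with the parentals, only the al allele has switched, so al is the middle locus and the order is b – al – c.
Crossovers in the al–c interval produce the single-crossover classes al c b and al+ c+ b+ (36 + 32 = 68) plus the double crossovers (9).
RF(al–c) = (68 + 9) / 704 = 77/704 = 0.1094 → 10.9 centimorgans.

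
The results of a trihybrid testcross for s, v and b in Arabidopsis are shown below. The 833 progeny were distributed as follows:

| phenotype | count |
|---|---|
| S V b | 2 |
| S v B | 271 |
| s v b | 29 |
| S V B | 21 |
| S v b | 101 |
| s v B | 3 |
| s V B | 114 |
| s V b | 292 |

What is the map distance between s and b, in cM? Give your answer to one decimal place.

26.4 cM

The two most frequent reciprocal classes, s V b and S v B, are the parental types, so the F1 was s V b / S v B.
The two rarest classes, S V b and s v B, are the double crossovers. Comparing them with the parentals, only the s allele has switched, so s is the middle locus and the order is b – s – v.
Crossovers in the b–s interval produce the single-crossover classes s V B and S v b (114 + 101 = 215) plus the double crossovers (5).
RF(b–s) = (215 + 5) / 833 = 220/833 = 0.2641 → 26.4 cM.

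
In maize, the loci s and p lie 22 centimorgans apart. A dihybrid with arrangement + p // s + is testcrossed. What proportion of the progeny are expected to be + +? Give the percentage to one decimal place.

A map distance of 22 centimorgans corresponds to a recombination frequency of 0.220.
The F1 is + p / s +, so + + is a recombinant gamete class with expected frequency r/2 = 0.220/2 = 0.1100.
That is 0.1100 = 11.0% of the progeny.

11.0%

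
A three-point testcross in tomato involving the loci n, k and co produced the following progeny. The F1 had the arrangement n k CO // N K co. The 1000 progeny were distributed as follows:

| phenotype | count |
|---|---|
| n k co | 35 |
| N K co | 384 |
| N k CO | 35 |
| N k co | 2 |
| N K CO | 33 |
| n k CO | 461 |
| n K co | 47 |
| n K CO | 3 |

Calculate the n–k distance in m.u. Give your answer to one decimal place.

The two rarest classes, n K CO and N k co, are the double crossovers. Comparing them with the parentals, only the k allele has switched, so k is the middle locus and the order is co – k – n.
Crossovers in the k–n interval produce the single-crossover classes N k CO and n K co (35 + 47 = 82) plus the double crossovers (5).
RF(k–n) = (82 + 5) / 1000 = 87/1000 = 0.0870 → 8.7 m.u.

8.7 m.u.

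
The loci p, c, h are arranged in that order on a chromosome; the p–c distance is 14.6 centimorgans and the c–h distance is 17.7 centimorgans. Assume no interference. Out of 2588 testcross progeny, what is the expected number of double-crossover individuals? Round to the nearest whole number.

67

Map distances give recombination frequencies of 0.146 and 0.177 for the two intervals.
With no interference, expected double-crossover frequency = 0.146 × 0.177 = 0.02584.
Expected number = 0.02584 × 2588 = 66.88 ≈ 67.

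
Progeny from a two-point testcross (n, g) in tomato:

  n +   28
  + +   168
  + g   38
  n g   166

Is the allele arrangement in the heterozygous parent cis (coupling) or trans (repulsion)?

The two most frequent classes are + + (168) and n g (166); these are the parental (non-recombinant) types.
So the F1 carried + + on one chromosome and n g on the other — the recessive alleles are on the same chromosome (cis / coupling).

cis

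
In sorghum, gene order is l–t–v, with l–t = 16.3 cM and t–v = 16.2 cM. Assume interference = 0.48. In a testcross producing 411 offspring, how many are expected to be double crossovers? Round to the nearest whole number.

6

Map distances give recombination frequencies of 0.163 and 0.162 for the two intervals.
With interference 0.48 (so coincidence = 0.52), expected double-crossover frequency = 0.163 × 0.162 × 0.52 = 0.01373.
Expected number = 0.01373 × 411 = 5.64 ≈ 6.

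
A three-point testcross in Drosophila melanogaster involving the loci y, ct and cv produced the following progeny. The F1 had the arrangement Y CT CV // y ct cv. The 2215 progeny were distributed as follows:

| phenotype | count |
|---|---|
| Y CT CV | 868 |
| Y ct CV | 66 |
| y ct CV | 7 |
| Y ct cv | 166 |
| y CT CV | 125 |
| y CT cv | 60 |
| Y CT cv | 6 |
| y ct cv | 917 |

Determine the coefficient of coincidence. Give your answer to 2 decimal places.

0.68

The two rarest classes, Y CT cv and y ct CV, are the double crossovers. Comparing them with the parentals, only the cv allele has switched, so cv is the middle locus and the order is y – cv – ct.
y–cv: (291 + 13)/2215 = 0.1372; cv–ct: (126 + 13)/2215 = 0.0628.
Expected DCO frequency = 0.1372 × 0.0628 ≈ 0.00862; observed = 13/2215 ≈ 0.00587.
Coefficient of coincidence = 0.00587/0.00862 ≈ 0.68.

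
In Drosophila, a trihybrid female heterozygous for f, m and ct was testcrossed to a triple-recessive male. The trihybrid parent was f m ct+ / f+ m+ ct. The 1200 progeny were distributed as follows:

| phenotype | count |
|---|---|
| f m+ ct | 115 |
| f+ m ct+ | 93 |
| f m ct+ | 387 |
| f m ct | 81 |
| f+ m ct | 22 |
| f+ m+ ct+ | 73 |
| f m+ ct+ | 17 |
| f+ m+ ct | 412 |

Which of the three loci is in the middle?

The two rarest classes, f m+ ct+ and f+ m ct, are the double crossovers. Comparing them with the parentals, only the m allele has switched, so m is the middle locus and the order is f – m – ct.

m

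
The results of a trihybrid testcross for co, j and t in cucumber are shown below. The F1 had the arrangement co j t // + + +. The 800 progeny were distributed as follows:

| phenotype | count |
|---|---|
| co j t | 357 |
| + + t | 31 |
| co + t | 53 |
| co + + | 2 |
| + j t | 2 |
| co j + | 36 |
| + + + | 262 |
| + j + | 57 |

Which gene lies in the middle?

The two rarest classes, + j t and co + +, are the double crossovers. Comparing them with the parentals, only the co allele has switched, so co is the middle locus and the order is t – co – j.

co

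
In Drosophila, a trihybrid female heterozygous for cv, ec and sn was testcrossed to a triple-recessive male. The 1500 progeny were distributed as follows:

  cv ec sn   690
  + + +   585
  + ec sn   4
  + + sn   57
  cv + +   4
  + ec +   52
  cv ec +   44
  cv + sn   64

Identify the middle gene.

The two most frequent reciprocal classes, cv ec sn and + + +, are the parental types, so the F1 was cv ec sn / + + +.
The two rarest classes, + ec sn and cv + +, are the double crossovers. Comparing them with the parentals, only the cv allele has switched, so cv is the middle locus and the order is sn – cv – ec.

cv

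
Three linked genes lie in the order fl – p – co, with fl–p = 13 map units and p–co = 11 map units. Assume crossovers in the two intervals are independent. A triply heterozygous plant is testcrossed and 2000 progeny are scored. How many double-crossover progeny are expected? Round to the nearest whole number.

Map distances give recombination frequencies of 0.130 and 0.110 for the two intervals.
With no interference, expected double-crossover frequency = 0.130 × 0.110 = 0.01430.
Expected number = 0.01430 × 2000 = 28.60 ≈ 29.

29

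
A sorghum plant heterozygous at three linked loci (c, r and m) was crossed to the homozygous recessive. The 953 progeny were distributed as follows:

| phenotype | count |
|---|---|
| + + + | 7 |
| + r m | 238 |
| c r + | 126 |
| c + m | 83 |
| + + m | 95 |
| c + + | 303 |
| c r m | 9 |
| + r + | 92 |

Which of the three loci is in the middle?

The two most frequent reciprocal classes, + r m and c + +, are the parental types, so the F1 was + r m / c + +.
The two rarest classes, c r m and + + +, are the double crossovers. Comparing them with the parentals, only the c allele has switched, so c is the middle locus and the order is m – c – r.

c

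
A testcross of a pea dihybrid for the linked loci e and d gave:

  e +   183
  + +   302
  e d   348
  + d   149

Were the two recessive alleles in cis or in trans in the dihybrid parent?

cis

The two most frequent classes are + + (302) and e d (348); these are the parental (non-recombinant) types.
So the F1 carried + + on one chromosome and e d on the other — the recessive alleles are on the same chromosome (cis / coupling).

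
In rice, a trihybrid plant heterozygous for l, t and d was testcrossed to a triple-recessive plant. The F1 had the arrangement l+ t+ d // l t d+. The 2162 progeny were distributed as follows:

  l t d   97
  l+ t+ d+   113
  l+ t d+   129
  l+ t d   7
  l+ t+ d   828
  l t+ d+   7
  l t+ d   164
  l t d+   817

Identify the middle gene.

The two rarest classes, l+ t d and l t+ d+, are the double crossovers. Comparing them with the parentals, only the t allele has switched, so t is the middle locus and the order is d – t – l.

t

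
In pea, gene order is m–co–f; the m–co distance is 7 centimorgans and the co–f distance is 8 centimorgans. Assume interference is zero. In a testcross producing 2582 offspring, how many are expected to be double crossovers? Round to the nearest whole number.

14

Map distances give recombination frequencies of 0.070 and 0.080 for the two intervals.
With no interference, expected double-crossover frequency = 0.070 × 0.080 = 0.00560.
Expected number = 0.00560 × 2582 = 14.46 ≈ 14.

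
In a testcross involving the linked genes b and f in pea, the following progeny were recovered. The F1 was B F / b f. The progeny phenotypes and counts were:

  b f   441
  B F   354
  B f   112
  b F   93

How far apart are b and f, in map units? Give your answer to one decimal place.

20.5 map units

The recombinant classes are B f and b F: 112 + 93 = 205.
Recombination frequency = 205/1000 = 0.2050 ≈ 20.5%, i.e. 20.5 map units.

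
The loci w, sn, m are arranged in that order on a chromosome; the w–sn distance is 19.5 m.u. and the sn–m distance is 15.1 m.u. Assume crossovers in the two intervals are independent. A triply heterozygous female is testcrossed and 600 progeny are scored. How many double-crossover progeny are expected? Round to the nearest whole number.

18

Map distances give recombination frequencies of 0.195 and 0.151 for the two intervals.
With no interference, expected double-crossover frequency = 0.195 × 0.151 = 0.02944.
Expected number = 0.02944 × 600 = 17.67 ≈ 18.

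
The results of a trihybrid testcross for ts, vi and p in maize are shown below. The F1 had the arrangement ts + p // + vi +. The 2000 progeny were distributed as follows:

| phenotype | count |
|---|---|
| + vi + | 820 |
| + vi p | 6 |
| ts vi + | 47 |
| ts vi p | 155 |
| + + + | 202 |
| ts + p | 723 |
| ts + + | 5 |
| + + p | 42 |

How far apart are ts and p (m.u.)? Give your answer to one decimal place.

5.0 m.u.

The two rarest classes, ts + + and + vi p, are the double crossovers. Comparing them with the parentals, only the p allele has switched, so p is the middle locus and the order is ts – p – vi.
Crossovers in the ts–p interval produce the single-crossover classes + + p and ts vi + (42 + 47 = 89) plus the double crossovers (11).
RF(ts–p) = (89 + 11) / 2000 = 100/2000 = 0.0500 → 5.0 m.u.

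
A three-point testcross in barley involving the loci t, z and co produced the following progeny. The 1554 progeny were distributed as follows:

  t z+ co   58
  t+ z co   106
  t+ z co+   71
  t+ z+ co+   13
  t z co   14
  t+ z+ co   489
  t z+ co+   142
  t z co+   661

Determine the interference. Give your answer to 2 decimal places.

0.02

The two most frequent reciprocal classes, t z co+ and t+ z+ co, are the parental types, so the F1 was t z co+ / t+ z+ co.
The two rarest classes, t z co and t+ z+ co+, are the double crossovers. Comparing them with the parentals, only the co allele has switched, so co is the middle locus and the order is z – co – t.
z–co: (248 + 27)/1554 = 0.1770; co–t: (129 + 27)/1554 = 0.1004.
Expected DCO frequency = 0.1770 × 0.1004 ≈ 0.01777; observed = 27/1554 ≈ 0.01737.
Coefficient of coincidence = 0.01737/0.01777 ≈ 0.98; interference = 1 − 0.98 = 0.02.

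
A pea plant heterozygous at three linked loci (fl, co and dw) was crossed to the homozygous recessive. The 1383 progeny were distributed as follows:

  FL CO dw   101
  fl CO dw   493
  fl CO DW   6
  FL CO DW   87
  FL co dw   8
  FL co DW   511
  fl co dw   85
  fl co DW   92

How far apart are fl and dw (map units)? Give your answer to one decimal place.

The two most frequent reciprocal classes, fl CO dw and FL co DW, are the parental types, so the F1 was fl CO dw / FL co DW.
The two rarest classes, fl CO DW and FL co dw, are the double crossovers. Comparing them with the parentals, only the dw allele has switched, so dw is the middle locus and the order is fl – dw – co.
Crossovers in the fl–dw interval produce the single-crossover classes FL CO dw and fl co DW (101 + 92 = 193) plus the double crossovers (14).
RF(fl–dw) = (193 + 14) / 1383 = 207/1383 = 0.1497 → 15.0 map units.

15.0 map units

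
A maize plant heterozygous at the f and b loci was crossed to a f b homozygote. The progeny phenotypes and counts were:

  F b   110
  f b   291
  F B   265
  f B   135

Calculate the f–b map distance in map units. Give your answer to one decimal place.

The two most frequent classes, F B (265) and f b (291), are the parental types, so the F1 was F B / f b.
The recombinant classes are F b and f B: 110 + 135 = 245.
Recombination frequency = 245/801 = 0.3059 ≈ 30.6%, i.e. 30.6 map units.

30.6 map units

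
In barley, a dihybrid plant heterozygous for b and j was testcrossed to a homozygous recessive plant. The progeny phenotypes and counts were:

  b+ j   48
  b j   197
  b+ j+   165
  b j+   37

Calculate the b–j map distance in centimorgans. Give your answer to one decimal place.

19.0 centimorgans

The two most frequent classes, b+ j+ (165) and b j (197), are the parental types, so the F1 was b+ j+ / b j.
The recombinant classes are b+ j and b j+: 48 + 37 = 85.
Recombination frequency = 85/447 = 0.1902 ≈ 19.0%, i.e. 19.0 centimorgans.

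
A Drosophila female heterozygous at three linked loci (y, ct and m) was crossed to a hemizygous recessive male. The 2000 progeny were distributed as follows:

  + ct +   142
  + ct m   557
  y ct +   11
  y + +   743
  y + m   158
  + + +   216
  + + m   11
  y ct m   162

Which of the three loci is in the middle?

ct

The two most frequent reciprocal classes, + ct m and y + +, are the parental types, so the F1 was + ct m / y + +.
The two rarest classes, + + m and y ct +, are the double crossovers. Comparing them with the parentals, only the ct allele has switched, so ct is the middle locus and the order is m – ct – y.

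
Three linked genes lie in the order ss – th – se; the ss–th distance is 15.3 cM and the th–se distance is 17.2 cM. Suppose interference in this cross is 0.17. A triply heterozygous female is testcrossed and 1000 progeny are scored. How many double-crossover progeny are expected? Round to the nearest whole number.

Map distances give recombination frequencies of 0.153 and 0.172 for the two intervals.
With interference 0.17 (so coincidence = 0.83), expected double-crossover frequency = 0.153 × 0.172 × 0.83 = 0.02184.
Expected number = 0.02184 × 1000 = 21.84 ≈ 22.

22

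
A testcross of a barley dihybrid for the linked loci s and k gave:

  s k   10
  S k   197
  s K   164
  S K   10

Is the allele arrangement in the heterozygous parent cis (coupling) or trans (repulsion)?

trans

The two most frequent classes are S k (197) and s K (164); these are the parental (non-recombinant) types.
So the F1 carried S k on one chromosome and s K on the other — the recessive alleles are on opposite chromosomes (trans / repulsion).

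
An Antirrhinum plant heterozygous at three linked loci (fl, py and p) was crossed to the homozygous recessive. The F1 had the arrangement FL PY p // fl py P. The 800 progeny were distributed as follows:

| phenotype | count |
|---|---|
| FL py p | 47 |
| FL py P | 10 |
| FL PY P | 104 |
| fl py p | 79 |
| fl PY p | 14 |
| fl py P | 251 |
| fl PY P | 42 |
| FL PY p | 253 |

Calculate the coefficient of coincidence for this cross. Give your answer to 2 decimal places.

The two rarest classes, fl PY p and FL py P, are the double crossovers. Comparing them with the parentals, only the fl allele has switched, so fl is the middle locus and the order is p – fl – py.
p–fl: (183 + 24)/800 = 0.2587; fl–py: (89 + 24)/800 = 0.1412.
Expected DCO frequency = 0.2587 × 0.1412 ≈ 0.03653; observed = 24/800 ≈ 0.03000.
Coefficient of coincidence = 0.03000/0.03653 ≈ 0.82.

0.82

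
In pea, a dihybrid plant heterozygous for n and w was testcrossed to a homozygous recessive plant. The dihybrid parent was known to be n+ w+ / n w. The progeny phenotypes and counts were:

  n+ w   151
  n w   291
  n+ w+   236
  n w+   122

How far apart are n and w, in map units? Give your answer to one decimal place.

The recombinant classes are n+ w and n w+: 151 + 122 = 273.
Recombination frequency = 273/800 = 0.3412 ≈ 34.1%, i.e. 34.1 map units.

34.1 map units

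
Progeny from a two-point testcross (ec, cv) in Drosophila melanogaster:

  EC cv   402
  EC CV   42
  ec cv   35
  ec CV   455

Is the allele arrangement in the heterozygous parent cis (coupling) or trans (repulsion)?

The two most frequent classes are EC cv (402) and ec CV (455); these are the parental (non-recombinant) types.
So the F1 carried EC cv on one chromosome and ec CV on the other — the recessive alleles are on opposite chromosomes (trans / repulsion).

trans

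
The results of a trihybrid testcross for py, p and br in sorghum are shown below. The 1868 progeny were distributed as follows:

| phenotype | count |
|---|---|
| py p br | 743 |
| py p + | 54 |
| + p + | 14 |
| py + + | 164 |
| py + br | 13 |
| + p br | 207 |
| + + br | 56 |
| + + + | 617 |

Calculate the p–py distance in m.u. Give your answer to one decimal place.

21.3 m.u.

The two most frequent reciprocal classes, py p br and + + +, are the parental types, so the F1 was py p br / + + +.
The two rarest classes, py + br and + p +, are the double crossovers. Comparing them with the parentals, only the p allele has switched, so p is the middle locus and the order is py – p – br.
Crossovers in the py–p interval produce the single-crossover classes + p br and py + + (207 + 164 = 371) plus the double crossovers (27).
RF(py–p) = (371 + 27) / 1868 = 398/1868 = 0.2131 → 21.3 m.u.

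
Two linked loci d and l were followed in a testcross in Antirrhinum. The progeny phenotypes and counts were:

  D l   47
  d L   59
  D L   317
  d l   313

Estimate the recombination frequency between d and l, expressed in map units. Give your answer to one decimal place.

14.4 map units

The two most frequent classes, D L (317) and d l (313), are the parental types, so the F1 was D L / d l.
The recombinant classes are D l and d L: 47 + 59 = 106.
Recombination frequency = 106/736 = 0.1440 ≈ 14.4%, i.e. 14.4 map units.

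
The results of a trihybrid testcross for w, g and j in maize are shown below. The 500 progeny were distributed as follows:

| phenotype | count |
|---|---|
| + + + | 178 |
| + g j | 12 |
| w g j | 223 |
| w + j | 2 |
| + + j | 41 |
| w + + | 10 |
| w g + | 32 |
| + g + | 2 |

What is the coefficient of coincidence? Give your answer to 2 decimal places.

The two most frequent reciprocal classes, w g j and + + +, are the parental types, so the F1 was w g j / + + +.
The two rarest classes, w + j and + g +, are the double crossovers. Comparing them with the parentals, only the g allele has switched, so g is the middle locus and the order is w – g – j.
w–g: (22 + 4)/500 = 0.0520; g–j: (73 + 4)/500 = 0.1540.
Expected DCO frequency = 0.0520 × 0.1540 ≈ 0.00801; observed = 4/500 ≈ 0.00800.
Coefficient of coincidence = 0.00800/0.00801 ≈ 1.00.

1.00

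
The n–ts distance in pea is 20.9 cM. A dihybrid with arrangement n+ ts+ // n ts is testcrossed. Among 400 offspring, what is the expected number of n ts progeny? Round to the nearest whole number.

158

A map distance of 20.9 cM corresponds to a recombination frequency of 0.209.
The F1 is n+ ts+ / n ts, so n ts is a parental gamete class with expected frequency (1 − r)/2 = 0.791/2 = 0.3955.
Expected number = 0.3955 × 400 = 158.20 ≈ 158.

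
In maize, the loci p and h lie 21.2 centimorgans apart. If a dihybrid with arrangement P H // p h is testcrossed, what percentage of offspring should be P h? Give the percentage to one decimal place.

A map distance of 21.2 centimorgans corresponds to a recombination frequency of 0.212.
The F1 is P H / p h, so P h is a recombinant gamete class with expected frequency r/2 = 0.212/2 = 0.1060.
That is 0.1060 = 10.6% of the progeny.

10.6%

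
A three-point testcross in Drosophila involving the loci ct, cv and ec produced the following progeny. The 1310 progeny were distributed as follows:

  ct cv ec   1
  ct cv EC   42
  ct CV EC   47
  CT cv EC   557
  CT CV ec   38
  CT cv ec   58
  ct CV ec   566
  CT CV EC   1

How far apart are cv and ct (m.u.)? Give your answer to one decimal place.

6.3 m.u.

The two most frequent reciprocal classes, CT cv EC and ct CV ec, are the parental types, so the F1 was CT cv EC / ct CV ec.
The two rarest classes, CT CV EC and ct cv ec, are the double crossovers. Comparing them with the parentals, only the cv allele has switched, so cv is the middle locus and the order is ec – cv – ct.
Crossovers in the cv–ct interval produce the single-crossover classes ct cv EC and CT CV ec (42 + 38 = 80) plus the double crossovers (2).
RF(cv–ct) = (80 + 2) / 1310 = 82/1310 = 0.0626 → 6.3 m.u.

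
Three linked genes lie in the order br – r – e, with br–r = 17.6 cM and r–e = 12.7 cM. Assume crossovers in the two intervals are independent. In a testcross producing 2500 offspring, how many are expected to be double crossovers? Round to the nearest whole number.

56

Map distances give recombination frequencies of 0.176 and 0.127 for the two intervals.
With no interference, expected double-crossover frequency = 0.176 × 0.127 = 0.02235.
Expected number = 0.02235 × 2500 = 55.88 ≈ 56.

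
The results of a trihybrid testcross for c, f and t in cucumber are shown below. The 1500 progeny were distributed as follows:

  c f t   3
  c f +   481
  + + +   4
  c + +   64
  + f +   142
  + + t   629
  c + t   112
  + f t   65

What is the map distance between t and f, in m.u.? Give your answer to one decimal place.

9.1 m.u.

The two most frequent reciprocal classes, c f + and + + t, are the parental types, so the F1 was c f + / + + t.
The two rarest classes, c f t and + + +, are the double crossovers. Comparing them with the parentals, only the t allele has switched, so t is the middle locus and the order is f – t – c.
Crossovers in the f–t interval produce the single-crossover classes c + + and + f t (64 + 65 = 129) plus the double crossovers (7).
RF(f–t) = (129 + 7) / 1500 = 136/1500 = 0.0907 → 9.1 m.u.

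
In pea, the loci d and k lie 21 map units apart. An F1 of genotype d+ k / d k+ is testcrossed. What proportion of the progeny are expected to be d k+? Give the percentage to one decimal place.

A map distance of 21 map units corresponds to a recombination frequency of 0.210.
The F1 is d+ k / d k+, so d k+ is a parental gamete class with expected frequency (1 − r)/2 = 0.790/2 = 0.3950.
That is 0.3950 = 39.5% of the progeny.

39.5%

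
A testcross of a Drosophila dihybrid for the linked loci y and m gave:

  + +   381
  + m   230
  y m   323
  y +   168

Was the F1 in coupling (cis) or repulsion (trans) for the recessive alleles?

cis

The two most frequent classes are + + (381) and y m (323); these are the parental (non-recombinant) types.
So the F1 carried + + on one chromosome and y m on the other — the recessive alleles are on the same chromosome (cis / coupling).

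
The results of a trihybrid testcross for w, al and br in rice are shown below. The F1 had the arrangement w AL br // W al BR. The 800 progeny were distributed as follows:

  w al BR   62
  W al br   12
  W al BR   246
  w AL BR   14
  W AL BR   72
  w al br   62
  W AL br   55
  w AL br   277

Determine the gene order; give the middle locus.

br

The two rarest classes, w AL BR and W al br, are the double crossovers. Comparing them with the parentals, only the br allele has switched, so br is the middle locus and the order is al – br – w.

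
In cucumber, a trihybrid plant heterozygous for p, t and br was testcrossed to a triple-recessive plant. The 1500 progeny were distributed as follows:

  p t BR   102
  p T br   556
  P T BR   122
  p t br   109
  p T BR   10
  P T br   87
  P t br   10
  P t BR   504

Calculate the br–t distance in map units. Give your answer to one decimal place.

The two most frequent reciprocal classes, P t BR and p T br, are the parental types, so the F1 was P t BR / p T br.
The two rarest classes, P t br and p T BR, are the double crossovers. Comparing them with the parentals, only the br allele has switched, so br is the middle locus and the order is p – br – t.
Crossovers in the br–t interval produce the single-crossover classes P T BR and p t br (122 + 109 = 231) plus the double crossovers (20).
RF(br–t) = (231 + 20) / 1500 = 251/1500 = 0.1673 → 16.7 map units.

16.7 map units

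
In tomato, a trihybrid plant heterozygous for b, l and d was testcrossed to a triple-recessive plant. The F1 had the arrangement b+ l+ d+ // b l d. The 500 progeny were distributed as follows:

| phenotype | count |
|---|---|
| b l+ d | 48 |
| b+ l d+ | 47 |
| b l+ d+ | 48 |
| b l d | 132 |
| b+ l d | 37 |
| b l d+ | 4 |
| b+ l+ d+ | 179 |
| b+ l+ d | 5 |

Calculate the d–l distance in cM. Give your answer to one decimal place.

The two rarest classes, b+ l+ d and b l d+, are the double crossovers. Comparing them with the parentals, only the d allele has switched, so d is the middle locus and the order is b – d – l.
Crossovers in the d–l interval produce the single-crossover classes b+ l d+ and b l+ d (47 + 48 = 95) plus the double crossovers (9).
RF(d–l) = (95 + 9) / 500 = 104/500 = 0.2080 → 20.8 cM.

20.8 cM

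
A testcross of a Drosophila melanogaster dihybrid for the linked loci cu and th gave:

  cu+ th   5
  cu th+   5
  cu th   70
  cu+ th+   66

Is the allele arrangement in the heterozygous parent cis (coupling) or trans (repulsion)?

cis

The two most frequent classes are cu+ th+ (66) and cu th (70); these are the parental (non-recombinant) types.
So the F1 carried cu+ th+ on one chromosome and cu th on the other — the recessive alleles are on the same chromosome (cis / coupling).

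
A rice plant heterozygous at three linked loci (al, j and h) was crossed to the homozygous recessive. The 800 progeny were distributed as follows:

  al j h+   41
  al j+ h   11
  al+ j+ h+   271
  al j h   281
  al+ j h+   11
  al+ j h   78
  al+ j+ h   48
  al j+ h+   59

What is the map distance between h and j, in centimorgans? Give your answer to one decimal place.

13.9 centimorgans

The two most frequent reciprocal classes, al+ j+ h+ and al j h, are the parental types, so the F1 was al+ j+ h+ / al j h.
The two rarest classes, al+ j h+ and al j+ h, are the double crossovers. Comparing them with the parentals, only the j allele has switched, so j is the middle locus and the order is al – j – h.
Crossovers in the j–h interval produce the single-crossover classes al+ j+ h and al j h+ (48 + 41 = 89) plus the double crossovers (22).
RF(j–h) = (89 + 22) / 800 = 111/800 = 0.1388 → 13.9 centimorgans.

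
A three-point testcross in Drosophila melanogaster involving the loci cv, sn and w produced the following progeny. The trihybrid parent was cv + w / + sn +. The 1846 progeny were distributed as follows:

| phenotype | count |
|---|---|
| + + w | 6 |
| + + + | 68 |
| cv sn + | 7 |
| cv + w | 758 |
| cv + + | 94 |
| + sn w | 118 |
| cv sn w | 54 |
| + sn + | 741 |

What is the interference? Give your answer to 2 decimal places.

0.21

The two rarest classes, + + w and cv sn +, are the double crossovers. Comparing them with the parentals, only the cv allele has switched, so cv is the middle locus and the order is sn – cv – w.
sn–cv: (122 + 13)/1846 = 0.0731; cv–w: (212 + 13)/1846 = 0.1219.
Expected DCO frequency = 0.0731 × 0.1219 ≈ 0.00891; observed = 13/1846 ≈ 0.00704.
Coefficient of coincidence = 0.00704/0.00891 ≈ 0.79; interference = 1 − 0.79 = 0.21.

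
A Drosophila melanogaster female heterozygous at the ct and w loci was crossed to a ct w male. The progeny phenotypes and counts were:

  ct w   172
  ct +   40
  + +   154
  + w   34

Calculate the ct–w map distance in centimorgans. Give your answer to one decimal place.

18.5 centimorgans

The two most frequent classes, + + (154) and ct w (172), are the parental types, so the F1 was + + / ct w.
The recombinant classes are + w and ct +: 34 + 40 = 74.
Recombination frequency = 74/400 = 0.1850 ≈ 18.5%, i.e. 18.5 centimorgans.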